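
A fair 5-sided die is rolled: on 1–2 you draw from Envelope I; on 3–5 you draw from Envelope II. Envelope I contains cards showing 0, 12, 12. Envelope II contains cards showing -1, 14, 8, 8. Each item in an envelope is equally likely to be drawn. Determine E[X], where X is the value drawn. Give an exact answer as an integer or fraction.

E[X | Envelope I] = (0 + 12 + 12)/3 = 8
E[X | Envelope II] = (-1 + 14 + 8 + 8)/4 = 29/4
E[X] = (2/5)·8 + (3/5)·29/4 = 151/20

151/20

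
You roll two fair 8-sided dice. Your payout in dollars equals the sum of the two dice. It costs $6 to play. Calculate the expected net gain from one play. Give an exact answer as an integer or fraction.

Distribution of the sum of the two dice: 2 w.p. 1/64, 3 w.p. 1/32, 4 w.p. 3/64, 5 w.p. 1/16, 6 w.p. 5/64, 7 w.p. 3/32, …
E[payout] = (1/64)·2 + (1/32)·3 + (3/64)·4 + (1/16)·5 + (5/64)·6 + (3/32)·7 + (7/64)·8 + (1/8)·9 + (7/64)·10 + (3/32)·11 + (5/64)·12 + (1/16)·13 + (3/64)·14 + (1/32)·15 + (1/64)·16 = 9
Expected profit = 9 − 6 = 3

$3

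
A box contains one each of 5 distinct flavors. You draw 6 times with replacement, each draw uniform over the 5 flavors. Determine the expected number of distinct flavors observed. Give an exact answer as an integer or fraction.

Let Xⱼ=1 if type j appears at least once. P(Xⱼ=1) = 1 − ((5−1)/5)^6 = 11529/15625.
E[#distinct] = 5·11529/15625 = 11529/3125.

11529/3125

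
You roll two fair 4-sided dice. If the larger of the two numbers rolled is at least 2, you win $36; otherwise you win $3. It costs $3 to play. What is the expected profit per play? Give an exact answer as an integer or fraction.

E[payout] = (1/16)·3 + (15/16)·36 = 543/16
Expected profit = 543/16 − 3 = 495/16

495/16 dollars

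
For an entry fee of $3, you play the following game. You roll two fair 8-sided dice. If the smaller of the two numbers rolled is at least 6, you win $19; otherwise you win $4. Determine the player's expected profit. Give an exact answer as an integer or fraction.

E[payout] = (55/64)·4 + (9/64)·19 = 391/64
Expected profit = 391/64 − 3 = 199/64

199/64 dollars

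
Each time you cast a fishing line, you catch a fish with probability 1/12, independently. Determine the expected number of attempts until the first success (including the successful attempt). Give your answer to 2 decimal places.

For a geometric distribution, E[trials] = 1/p = 1/(1/12) = 12.
≈ 12.00

12.00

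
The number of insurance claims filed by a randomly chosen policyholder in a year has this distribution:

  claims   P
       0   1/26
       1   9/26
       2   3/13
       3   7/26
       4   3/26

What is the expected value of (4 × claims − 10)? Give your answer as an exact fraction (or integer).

E[4x-10] = (1/26)·(-10) + (9/26)·(-6) + (3/13)·(-2) + (7/26)·2 + (3/26)·6
     = -22/13

-22/13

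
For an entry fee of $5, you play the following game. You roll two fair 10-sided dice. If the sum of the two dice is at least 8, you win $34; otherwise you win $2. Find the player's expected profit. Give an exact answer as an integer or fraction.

E[payout] = (21/100)·2 + (79/100)·34 = 682/25
Expected profit = 682/25 − 5 = 557/25

557/25 dollars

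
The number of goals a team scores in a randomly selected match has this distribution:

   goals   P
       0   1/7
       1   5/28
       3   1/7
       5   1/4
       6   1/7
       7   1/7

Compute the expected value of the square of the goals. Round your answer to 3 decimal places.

E[X²] = (1/7)·0 + (5/28)·1 + (1/7)·9 + (1/4)·25 + (1/7)·36 + (1/7)·49
     = 139/7 ≈ 19.857

19.857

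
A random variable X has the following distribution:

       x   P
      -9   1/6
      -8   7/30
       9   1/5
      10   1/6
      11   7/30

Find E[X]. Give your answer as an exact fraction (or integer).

8/3

E[X] = (1/6)·(-9) + (7/30)·(-8) + (1/5)·9 + (1/6)·10 + (7/30)·11
     = 8/3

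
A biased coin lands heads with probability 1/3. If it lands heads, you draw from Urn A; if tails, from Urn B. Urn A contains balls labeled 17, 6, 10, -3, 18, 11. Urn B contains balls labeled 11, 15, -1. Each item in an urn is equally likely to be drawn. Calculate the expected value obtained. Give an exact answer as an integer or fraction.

E[X | Urn A] = (17 + 6 + 10 − 3 + 18 + 11)/6 = 59/6
E[X | Urn B] = (11 + 15 − 1)/3 = 25/3
E[X] = (1/3)·59/6 + (2/3)·25/3 = 53/6

53/6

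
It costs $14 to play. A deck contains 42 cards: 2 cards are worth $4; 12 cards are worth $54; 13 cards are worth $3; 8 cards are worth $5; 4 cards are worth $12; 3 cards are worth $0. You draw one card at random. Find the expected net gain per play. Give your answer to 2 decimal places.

$4.64

E[payout] = (2/42)·4 + (12/42)·54 + (13/42)·3 + (8/42)·5 + (4/42)·12 + (3/42)·0 = 261/14
Expected profit = 261/14 − 14 = 65/14 ≈ $4.64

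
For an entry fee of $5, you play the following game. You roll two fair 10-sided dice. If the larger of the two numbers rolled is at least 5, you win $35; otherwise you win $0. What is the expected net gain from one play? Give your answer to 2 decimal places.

E[payout] = (4/25)·0 + (21/25)·35 = 147/5
Expected profit = 147/5 − 5 = 122/5 ≈ $24.40

$24.40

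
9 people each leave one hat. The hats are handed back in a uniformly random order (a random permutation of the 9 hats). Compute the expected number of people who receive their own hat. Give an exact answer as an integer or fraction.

Let Xᵢ = 1 if person i gets their own hat. For each i, P(Xᵢ=1) = 1/9.
By linearity of expectation, E[X₁+…+X_9] = 9·(1/9) = 1.

1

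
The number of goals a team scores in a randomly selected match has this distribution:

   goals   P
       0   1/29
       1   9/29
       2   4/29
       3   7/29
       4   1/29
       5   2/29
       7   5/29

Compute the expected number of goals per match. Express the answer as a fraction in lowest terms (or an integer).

3

E[X] = (1/29)·0 + (9/29)·1 + (4/29)·2 + (7/29)·3 + (1/29)·4 + (2/29)·5 + (5/29)·7
     = 3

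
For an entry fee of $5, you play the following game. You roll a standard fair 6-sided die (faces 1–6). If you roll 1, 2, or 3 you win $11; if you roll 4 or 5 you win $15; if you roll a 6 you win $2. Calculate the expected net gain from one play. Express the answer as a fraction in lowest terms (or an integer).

E[payout] = (1/6)·2 + (1/2)·11 + (1/3)·15 = 65/6
Expected profit = 65/6 − 5 = 35/6

35/6 dollars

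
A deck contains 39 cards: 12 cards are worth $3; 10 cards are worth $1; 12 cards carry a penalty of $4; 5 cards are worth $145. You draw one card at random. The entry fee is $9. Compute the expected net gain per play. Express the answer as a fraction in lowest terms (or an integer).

124/13 dollars

E[payout] = (12/39)·3 + (10/39)·1 + (12/39)·(-4) + (5/39)·145 = 241/13
Expected profit = 241/13 − 9 = 124/13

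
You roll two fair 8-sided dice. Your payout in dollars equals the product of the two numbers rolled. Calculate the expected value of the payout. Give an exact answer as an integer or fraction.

81/4 dollars

Distribution of the product of the two numbers rolled: 1 w.p. 1/64, 2 w.p. 1/32, 3 w.p. 1/32, 4 w.p. 3/64, 5 w.p. 1/32, 6 w.p. 1/16, …
E[payout] = (1/64)·1 + (1/32)·2 + (1/32)·3 + (3/64)·4 + (1/32)·5 + (1/16)·6 + (1/32)·7 + (1/16)·8 + (1/64)·9 + (1/32)·10 + (1/16)·12 + (1/32)·14 + (1/32)·15 + (3/64)·16 + (1/32)·18 + (1/32)·20 + (1/32)·21 + (1/16)·24 + (1/64)·25 + (1/32)·28 + (1/32)·30 + (1/32)·32 + (1/32)·35 + (1/64)·36 + (1/32)·40 + (1/32)·42 + (1/32)·48 + (1/64)·49 + (1/32)·56 + (1/64)·64 = 81/4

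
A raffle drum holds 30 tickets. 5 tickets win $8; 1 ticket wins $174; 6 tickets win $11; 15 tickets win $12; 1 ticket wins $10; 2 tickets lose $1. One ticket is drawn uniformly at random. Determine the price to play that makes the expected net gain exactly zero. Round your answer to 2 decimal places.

$15.60

E[payout] = (5/30)·8 + (1/30)·174 + (6/30)·11 + (15/30)·12 + (1/30)·10 + (2/30)·(-1) = 78/5
Fair fee = E[payout] = 78/5 ≈ $15.60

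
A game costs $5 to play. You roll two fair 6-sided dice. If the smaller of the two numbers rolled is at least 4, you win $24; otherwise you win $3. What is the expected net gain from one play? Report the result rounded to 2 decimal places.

E[payout] = (3/4)·3 + (1/4)·24 = 33/4
Expected profit = 33/4 − 5 = 13/4 ≈ $3.25

$3.25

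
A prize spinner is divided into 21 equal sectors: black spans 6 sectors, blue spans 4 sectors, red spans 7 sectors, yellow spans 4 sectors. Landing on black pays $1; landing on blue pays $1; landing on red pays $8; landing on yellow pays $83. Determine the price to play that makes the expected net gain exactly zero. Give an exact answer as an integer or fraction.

E[payout] = (6/21)·1 + (4/21)·1 + (7/21)·8 + (4/21)·83 = 398/21
Fair fee = E[payout] = 398/21

398/21 dollars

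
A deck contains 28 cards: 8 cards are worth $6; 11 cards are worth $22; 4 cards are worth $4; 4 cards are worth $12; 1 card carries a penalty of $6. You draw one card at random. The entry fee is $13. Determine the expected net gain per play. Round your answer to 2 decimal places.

E[payout] = (8/28)·6 + (11/28)·22 + (4/28)·4 + (4/28)·12 + (1/28)·(-6) = 87/7
Expected profit = 87/7 − 13 = -4/7 ≈ -$0.57

-$0.57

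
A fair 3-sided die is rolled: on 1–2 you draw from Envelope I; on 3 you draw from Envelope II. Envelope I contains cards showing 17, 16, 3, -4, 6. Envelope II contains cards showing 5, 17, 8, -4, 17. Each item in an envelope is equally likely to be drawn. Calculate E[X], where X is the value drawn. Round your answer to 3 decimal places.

E[X | Envelope I] = (17 + 16 + 3 − 4 + 6)/5 = 38/5
E[X | Envelope II] = (5 + 17 + 8 − 4 + 17)/5 = 43/5
E[X] = (2/3)·38/5 + (1/3)·43/5 = 119/15 ≈ 7.933

7.933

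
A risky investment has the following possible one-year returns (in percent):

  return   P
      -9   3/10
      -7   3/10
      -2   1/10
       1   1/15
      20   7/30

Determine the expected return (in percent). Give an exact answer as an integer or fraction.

E[X] = (3/10)·(-9) + (3/10)·(-7) + (1/10)·(-2) + (1/15)·1 + (7/30)·20
     = -4/15

-4/15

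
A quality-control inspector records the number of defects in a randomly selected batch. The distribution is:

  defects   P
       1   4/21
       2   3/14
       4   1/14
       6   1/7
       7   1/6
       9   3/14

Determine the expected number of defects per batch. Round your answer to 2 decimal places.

4.86

E[X] = (4/21)·1 + (3/14)·2 + (1/14)·4 + (1/7)·6 + (1/6)·7 + (3/14)·9
     = 34/7 ≈ 4.86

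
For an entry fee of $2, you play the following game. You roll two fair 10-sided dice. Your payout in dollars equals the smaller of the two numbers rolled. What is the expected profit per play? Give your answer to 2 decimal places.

$1.85

Distribution of the smaller of the two numbers rolled: 1 w.p. 19/100, 2 w.p. 17/100, 3 w.p. 3/20, 4 w.p. 13/100, 5 w.p. 11/100, 6 w.p. 9/100, …
E[payout] = (19/100)·1 + (17/100)·2 + (3/20)·3 + (13/100)·4 + (11/100)·5 + (9/100)·6 + (7/100)·7 + (1/20)·8 + (3/100)·9 + (1/100)·10 = 77/20
Expected profit = 77/20 − 2 = 37/20 ≈ $1.85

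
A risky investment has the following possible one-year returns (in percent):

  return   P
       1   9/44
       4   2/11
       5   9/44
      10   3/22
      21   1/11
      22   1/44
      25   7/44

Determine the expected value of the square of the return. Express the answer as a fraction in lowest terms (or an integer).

E[X²] = (9/44)·1 + (2/11)·16 + (9/44)·25 + (3/22)·100 + (1/11)·441 + (1/44)·484 + (7/44)·625
     = 7585/44

7585/44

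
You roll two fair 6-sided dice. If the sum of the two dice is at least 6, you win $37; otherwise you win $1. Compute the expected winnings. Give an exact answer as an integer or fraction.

E[payout] = (5/18)·1 + (13/18)·37 = 27

$27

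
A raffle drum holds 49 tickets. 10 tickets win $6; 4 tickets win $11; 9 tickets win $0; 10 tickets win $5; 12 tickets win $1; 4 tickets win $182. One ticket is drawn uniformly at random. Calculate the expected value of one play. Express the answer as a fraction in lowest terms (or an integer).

E[payout] = (10/49)·6 + (4/49)·11 + (9/49)·0 + (10/49)·5 + (12/49)·1 + (4/49)·182 = 894/49

894/49 dollars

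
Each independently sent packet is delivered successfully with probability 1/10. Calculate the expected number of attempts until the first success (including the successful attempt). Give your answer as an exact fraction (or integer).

For a geometric distribution, E[trials] = 1/p = 1/(1/10) = 10.

10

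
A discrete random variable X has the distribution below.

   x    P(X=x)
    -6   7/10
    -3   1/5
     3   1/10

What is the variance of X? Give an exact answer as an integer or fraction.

153/20

E[X] = (7/10)·(-6) + (1/5)·(-3) + (1/10)·3 = -9/2
E[X²] = (7/10)·36 + (1/5)·9 + (1/10)·9 = 279/10
Var(X) = 279/10 − (-9/2)² = 153/20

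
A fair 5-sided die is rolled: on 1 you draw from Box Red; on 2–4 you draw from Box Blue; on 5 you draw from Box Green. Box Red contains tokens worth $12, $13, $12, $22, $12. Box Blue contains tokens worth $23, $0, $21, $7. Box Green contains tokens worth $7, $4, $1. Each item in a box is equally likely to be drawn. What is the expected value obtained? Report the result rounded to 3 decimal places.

E[X | Box Red] = (12 + 13 + 12 + 22 + 12)/5 = 71/5
E[X | Box Blue] = (23 + 0 + 21 + 7)/4 = 51/4
E[X | Box Green] = (7 + 4 + 1)/3 = 4
E[X] = (1/5)·71/5 + (3/5)·51/4 + (1/5)·4 = 1129/100 ≈ 11.290

$11.290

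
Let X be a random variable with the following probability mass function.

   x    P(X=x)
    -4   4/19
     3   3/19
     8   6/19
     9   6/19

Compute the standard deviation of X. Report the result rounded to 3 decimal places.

5.058

E[X] = 5, E[X²] = 961/19
Var(X) = E[X²] − (E[X])² = 961/19 − 25 = 486/19
SD(X) = √(486/19) ≈ 5.058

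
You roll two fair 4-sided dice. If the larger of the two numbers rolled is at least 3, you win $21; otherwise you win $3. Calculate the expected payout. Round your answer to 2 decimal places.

$16.50

E[payout] = (1/4)·3 + (3/4)·21 = 33/2
≈ $16.50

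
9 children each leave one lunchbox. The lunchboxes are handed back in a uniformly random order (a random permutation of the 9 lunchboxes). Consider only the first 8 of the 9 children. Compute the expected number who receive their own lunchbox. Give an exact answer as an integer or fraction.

8/9

Let Xᵢ = 1 if person i gets their own lunchbox. For each i, P(Xᵢ=1) = 1/9.
By linearity of expectation, E[X₁+…+X_8] = 8·(1/9) = 8/9.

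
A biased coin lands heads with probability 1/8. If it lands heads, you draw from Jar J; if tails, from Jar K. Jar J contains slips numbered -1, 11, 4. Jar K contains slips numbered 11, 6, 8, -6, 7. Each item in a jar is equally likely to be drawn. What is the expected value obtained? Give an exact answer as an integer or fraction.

E[X | Jar J] = (-1 + 11 + 4)/3 = 14/3
E[X | Jar K] = (11 + 6 + 8 − 6 + 7)/5 = 26/5
E[X] = (1/8)·14/3 + (7/8)·26/5 = 77/15

77/15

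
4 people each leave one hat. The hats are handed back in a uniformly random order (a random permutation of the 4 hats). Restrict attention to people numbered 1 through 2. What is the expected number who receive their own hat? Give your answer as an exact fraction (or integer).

1/2

Let Xᵢ = 1 if person i gets their own hat. For each i, P(Xᵢ=1) = 1/4.
By linearity of expectation, E[X₁+…+X_2] = 2·(1/4) = 1/2.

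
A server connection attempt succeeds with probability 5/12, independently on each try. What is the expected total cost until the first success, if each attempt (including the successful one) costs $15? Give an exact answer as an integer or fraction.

E[#attempts] = 1/p = 12/5; E[cost] = 15·12/5 = 36.

$36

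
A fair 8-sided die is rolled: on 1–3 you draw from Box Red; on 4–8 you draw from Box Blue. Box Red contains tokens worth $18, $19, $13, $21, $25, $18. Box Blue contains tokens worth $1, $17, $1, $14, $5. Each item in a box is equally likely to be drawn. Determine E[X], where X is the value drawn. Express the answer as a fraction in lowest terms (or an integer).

95/8 dollars

E[X | Box Red] = (18 + 19 + 13 + 21 + 25 + 18)/6 = 19
E[X | Box Blue] = (1 + 17 + 1 + 14 + 5)/5 = 38/5
E[X] = (3/8)·19 + (5/8)·38/5 = 95/8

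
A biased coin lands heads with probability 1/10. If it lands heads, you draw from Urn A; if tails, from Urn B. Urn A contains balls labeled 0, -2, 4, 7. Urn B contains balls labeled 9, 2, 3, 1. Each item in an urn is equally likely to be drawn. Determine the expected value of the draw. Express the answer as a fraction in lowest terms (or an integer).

E[X | Urn A] = (0 − 2 + 4 + 7)/4 = 9/4
E[X | Urn B] = (9 + 2 + 3 + 1)/4 = 15/4
E[X] = (1/10)·9/4 + (9/10)·15/4 = 18/5

18/5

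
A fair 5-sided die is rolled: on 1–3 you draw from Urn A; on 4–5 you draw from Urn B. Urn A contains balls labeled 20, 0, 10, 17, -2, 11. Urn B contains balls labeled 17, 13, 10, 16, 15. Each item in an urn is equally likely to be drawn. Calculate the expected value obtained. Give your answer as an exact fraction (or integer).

E[X | Urn A] = (20 + 0 + 10 + 17 − 2 + 11)/6 = 28/3
E[X | Urn B] = (17 + 13 + 10 + 16 + 15)/5 = 71/5
E[X] = (3/5)·28/3 + (2/5)·71/5 = 282/25

282/25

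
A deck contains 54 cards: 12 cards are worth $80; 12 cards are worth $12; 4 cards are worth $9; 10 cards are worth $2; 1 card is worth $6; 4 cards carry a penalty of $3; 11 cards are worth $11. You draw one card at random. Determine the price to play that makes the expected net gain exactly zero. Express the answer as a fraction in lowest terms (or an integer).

E[payout] = (12/54)·80 + (12/54)·12 + (4/54)·9 + (10/54)·2 + (1/54)·6 + (4/54)·(-3) + (11/54)·11 = 425/18
Fair fee = E[payout] = 425/18

425/18 dollars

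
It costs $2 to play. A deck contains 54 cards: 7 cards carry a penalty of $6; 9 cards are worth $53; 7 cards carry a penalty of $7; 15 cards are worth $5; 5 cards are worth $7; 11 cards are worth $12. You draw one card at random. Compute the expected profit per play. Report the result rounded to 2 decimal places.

$9.63

E[payout] = (7/54)·(-6) + (9/54)·53 + (7/54)·(-7) + (15/54)·5 + (5/54)·7 + (11/54)·12 = 314/27
Expected profit = 314/27 − 2 = 260/27 ≈ $9.63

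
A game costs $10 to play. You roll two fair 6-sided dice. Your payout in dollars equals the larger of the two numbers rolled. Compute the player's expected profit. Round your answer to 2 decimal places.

-$5.53

Distribution of the larger of the two numbers rolled: 1 w.p. 1/36, 2 w.p. 1/12, 3 w.p. 5/36, 4 w.p. 7/36, 5 w.p. 1/4, 6 w.p. 11/36
E[payout] = (1/36)·1 + (1/12)·2 + (5/36)·3 + (7/36)·4 + (1/4)·5 + (11/36)·6 = 161/36
Expected profit = 161/36 − 10 = -199/36 ≈ -$5.53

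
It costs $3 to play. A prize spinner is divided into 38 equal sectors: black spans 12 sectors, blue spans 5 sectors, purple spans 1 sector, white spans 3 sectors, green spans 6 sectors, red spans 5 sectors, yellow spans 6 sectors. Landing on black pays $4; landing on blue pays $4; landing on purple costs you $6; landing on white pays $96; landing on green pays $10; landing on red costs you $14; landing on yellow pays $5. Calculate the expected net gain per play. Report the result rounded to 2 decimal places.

E[payout] = (12/38)·4 + (5/38)·4 + (1/38)·(-6) + (3/38)·96 + (6/38)·10 + (5/38)·(-14) + (6/38)·5 = 185/19
Expected profit = 185/19 − 3 = 128/19 ≈ $6.74

$6.74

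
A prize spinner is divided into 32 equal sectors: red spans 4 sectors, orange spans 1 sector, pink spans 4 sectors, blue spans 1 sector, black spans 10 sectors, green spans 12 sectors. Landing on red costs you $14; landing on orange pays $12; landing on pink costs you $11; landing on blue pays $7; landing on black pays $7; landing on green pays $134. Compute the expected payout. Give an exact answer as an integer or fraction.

E[payout] = (4/32)·(-14) + (1/32)·12 + (4/32)·(-11) + (1/32)·7 + (10/32)·7 + (12/32)·134 = 1597/32

1597/32 dollars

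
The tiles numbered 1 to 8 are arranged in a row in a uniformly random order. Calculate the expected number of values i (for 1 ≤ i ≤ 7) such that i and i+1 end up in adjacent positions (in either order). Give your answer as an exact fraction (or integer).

For each i ∈ {1,…,7}, let Xᵢ = 1 if i and i+1 are adjacent. P(Xᵢ=1) = 2·(8−1)!/8! = 2/8.
By linearity, E[ΣXᵢ] = (7)·(2/8) = 7/4.

7/4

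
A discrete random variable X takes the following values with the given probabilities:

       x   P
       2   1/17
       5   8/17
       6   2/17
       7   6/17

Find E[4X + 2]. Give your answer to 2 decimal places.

24.59

E[4x+2] = (1/17)·10 + (8/17)·22 + (2/17)·26 + (6/17)·30
     = 418/17 ≈ 24.59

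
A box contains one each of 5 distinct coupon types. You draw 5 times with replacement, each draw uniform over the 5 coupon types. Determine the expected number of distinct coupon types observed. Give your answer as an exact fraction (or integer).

2101/625

Let Xⱼ=1 if type j appears at least once. P(Xⱼ=1) = 1 − ((5−1)/5)^5 = 2101/3125.
E[#distinct] = 5·2101/3125 = 2101/625.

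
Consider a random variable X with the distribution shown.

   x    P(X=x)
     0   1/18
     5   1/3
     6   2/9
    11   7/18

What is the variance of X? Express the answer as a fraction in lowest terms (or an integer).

3377/324

E[X] = (1/18)·0 + (1/3)·5 + (2/9)·6 + (7/18)·11 = 131/18
E[X²] = (1/18)·0 + (1/3)·25 + (2/9)·36 + (7/18)·121 = 1141/18
Var(X) = 1141/18 − (131/18)² = 3377/324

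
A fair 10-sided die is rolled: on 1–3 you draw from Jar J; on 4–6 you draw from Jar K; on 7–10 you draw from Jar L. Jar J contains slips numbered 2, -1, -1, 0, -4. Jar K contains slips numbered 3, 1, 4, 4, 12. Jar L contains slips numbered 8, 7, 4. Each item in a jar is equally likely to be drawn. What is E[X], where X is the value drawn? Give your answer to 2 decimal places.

3.73

E[X | Jar J] = (2 − 1 − 1 + 0 − 4)/5 = -4/5
E[X | Jar K] = (3 + 1 + 4 + 4 + 12)/5 = 24/5
E[X | Jar L] = (8 + 7 + 4)/3 = 19/3
E[X] = (3/10)·(-4/5) + (3/10)·24/5 + (2/5)·19/3 = 56/15 ≈ 3.73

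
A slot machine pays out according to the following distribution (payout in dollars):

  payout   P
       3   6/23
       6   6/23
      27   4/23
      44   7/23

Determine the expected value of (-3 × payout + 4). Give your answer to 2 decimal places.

-57.30

E[-3x+4] = (6/23)·(-5) + (6/23)·(-14) + (4/23)·(-77) + (7/23)·(-128)
     = -1318/23 ≈ -57.30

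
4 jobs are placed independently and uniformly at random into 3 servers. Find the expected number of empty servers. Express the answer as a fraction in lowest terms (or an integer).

Let Xⱼ=1 if server j is empty. P(Xⱼ=1) = ((3-1)/3)^4 = 16/81.
By linearity, E[#empty] = 3·16/81 = 16/27.

16/27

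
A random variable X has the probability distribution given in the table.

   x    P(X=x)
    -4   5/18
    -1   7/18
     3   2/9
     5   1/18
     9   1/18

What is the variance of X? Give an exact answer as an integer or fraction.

4121/324

E[X] = (5/18)·(-4) + (7/18)·(-1) + (2/9)·3 + (1/18)·5 + (1/18)·9 = -1/18
E[X²] = (5/18)·16 + (7/18)·1 + (2/9)·9 + (1/18)·25 + (1/18)·81 = 229/18
Var(X) = 229/18 − (-1/18)² = 4121/324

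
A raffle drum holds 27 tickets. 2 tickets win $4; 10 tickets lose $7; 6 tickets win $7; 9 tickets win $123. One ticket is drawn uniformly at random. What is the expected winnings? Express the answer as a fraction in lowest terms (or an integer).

E[payout] = (2/27)·4 + (10/27)·(-7) + (6/27)·7 + (9/27)·123 = 1087/27

1087/27 dollars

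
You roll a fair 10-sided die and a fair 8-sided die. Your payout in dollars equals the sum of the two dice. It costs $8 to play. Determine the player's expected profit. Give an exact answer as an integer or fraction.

$2

Distribution of the sum of the two dice: 2 w.p. 1/80, 3 w.p. 1/40, 4 w.p. 3/80, 5 w.p. 1/20, 6 w.p. 1/16, 7 w.p. 3/40, …
E[payout] = (1/80)·2 + (1/40)·3 + (3/80)·4 + (1/20)·5 + (1/16)·6 + (3/40)·7 + (7/80)·8 + (1/10)·9 + (1/10)·10 + (1/10)·11 + (7/80)·12 + (3/40)·13 + (1/16)·14 + (1/20)·15 + (3/80)·16 + (1/40)·17 + (1/80)·18 = 10
Expected profit = 10 − 8 = 2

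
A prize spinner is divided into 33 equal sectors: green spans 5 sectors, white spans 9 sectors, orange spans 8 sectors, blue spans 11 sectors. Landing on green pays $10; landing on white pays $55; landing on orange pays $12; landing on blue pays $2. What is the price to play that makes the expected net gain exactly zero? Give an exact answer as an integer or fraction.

E[payout] = (5/33)·10 + (9/33)·55 + (8/33)·12 + (11/33)·2 = 221/11
Fair fee = E[payout] = 221/11

221/11 dollars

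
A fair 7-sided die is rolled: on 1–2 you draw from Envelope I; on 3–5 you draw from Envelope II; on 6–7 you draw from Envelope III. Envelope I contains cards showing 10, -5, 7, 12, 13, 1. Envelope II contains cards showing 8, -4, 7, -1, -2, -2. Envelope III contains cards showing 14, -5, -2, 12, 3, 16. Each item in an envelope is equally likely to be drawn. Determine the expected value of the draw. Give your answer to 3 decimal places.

E[X | Envelope I] = (10 − 5 + 7 + 12 + 13 + 1)/6 = 19/3
E[X | Envelope II] = (8 − 4 + 7 − 1 − 2 − 2)/6 = 1
E[X | Envelope III] = (14 − 5 − 2 + 12 + 3 + 16)/6 = 19/3
E[X] = (2/7)·19/3 + (3/7)·1 + (2/7)·19/3 = 85/21 ≈ 4.048

4.048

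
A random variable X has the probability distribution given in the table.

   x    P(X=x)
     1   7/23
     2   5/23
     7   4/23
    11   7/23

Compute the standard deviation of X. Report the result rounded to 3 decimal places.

E[X] = 122/23, E[X²] = 1070/23
Var(X) = E[X²] − (E[X])² = 1070/23 − 14884/529 = 9726/529
SD(X) = √(9726/529) ≈ 4.288

4.288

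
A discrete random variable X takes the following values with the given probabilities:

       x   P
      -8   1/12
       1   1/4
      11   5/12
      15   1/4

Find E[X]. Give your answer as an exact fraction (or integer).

95/12

E[X] = (1/12)·(-8) + (1/4)·1 + (5/12)·11 + (1/4)·15
     = 95/12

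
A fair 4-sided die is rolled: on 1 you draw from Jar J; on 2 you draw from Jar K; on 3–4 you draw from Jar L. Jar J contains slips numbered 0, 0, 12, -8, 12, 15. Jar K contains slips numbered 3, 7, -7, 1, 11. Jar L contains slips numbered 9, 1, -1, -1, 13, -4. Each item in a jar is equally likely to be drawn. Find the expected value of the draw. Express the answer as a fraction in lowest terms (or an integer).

83/24

E[X | Jar J] = (0 + 0 + 12 − 8 + 12 + 15)/6 = 31/6
E[X | Jar K] = (3 + 7 − 7 + 1 + 11)/5 = 3
E[X | Jar L] = (9 + 1 − 1 − 1 + 13 − 4)/6 = 17/6
E[X] = (1/4)·31/6 + (1/4)·3 + (1/2)·17/6 = 83/24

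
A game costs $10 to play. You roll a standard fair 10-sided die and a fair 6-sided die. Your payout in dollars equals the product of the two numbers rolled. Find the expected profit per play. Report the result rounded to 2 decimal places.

$9.25

Distribution of the product of the two numbers rolled: 1 w.p. 1/60, 2 w.p. 1/30, 3 w.p. 1/30, 4 w.p. 1/20, 5 w.p. 1/30, 6 w.p. 1/15, …
E[payout] = (1/60)·1 + (1/30)·2 + (1/30)·3 + (1/20)·4 + (1/30)·5 + (1/15)·6 + (1/60)·7 + (1/20)·8 + (1/30)·9 + (1/20)·10 + (1/15)·12 + (1/60)·14 + (1/30)·15 + (1/30)·16 + (1/20)·18 + (1/20)·20 + (1/60)·21 + (1/20)·24 + (1/60)·25 + (1/60)·27 + (1/60)·28 + (1/20)·30 + (1/60)·32 + (1/60)·35 + (1/30)·36 + (1/30)·40 + (1/60)·42 + (1/60)·45 + (1/60)·48 + (1/60)·50 + (1/60)·54 + (1/60)·60 = 77/4
Expected profit = 77/4 − 10 = 37/4 ≈ $9.25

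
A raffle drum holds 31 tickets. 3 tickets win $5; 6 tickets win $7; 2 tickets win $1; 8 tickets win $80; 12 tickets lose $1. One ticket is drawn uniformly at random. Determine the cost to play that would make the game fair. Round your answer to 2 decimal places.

E[payout] = (3/31)·5 + (6/31)·7 + (2/31)·1 + (8/31)·80 + (12/31)·(-1) = 687/31
Fair fee = E[payout] = 687/31 ≈ $22.16

$22.16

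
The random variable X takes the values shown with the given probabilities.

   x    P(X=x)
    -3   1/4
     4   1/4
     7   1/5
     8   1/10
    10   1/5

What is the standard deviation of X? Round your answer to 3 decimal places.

4.759

E[X] = 89/20, E[X²] = 849/20
Var(X) = E[X²] − (E[X])² = 849/20 − 7921/400 = 9059/400
SD(X) = √(9059/400) ≈ 4.759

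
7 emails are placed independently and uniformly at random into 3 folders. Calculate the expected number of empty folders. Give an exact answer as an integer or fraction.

128/729

Let Xⱼ=1 if folder j is empty. P(Xⱼ=1) = ((3-1)/3)^7 = 128/2187.
By linearity, E[#empty] = 3·128/2187 = 128/729.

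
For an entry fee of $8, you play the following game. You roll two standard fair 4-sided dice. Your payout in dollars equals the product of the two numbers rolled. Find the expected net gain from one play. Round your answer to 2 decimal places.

Distribution of the product of the two numbers rolled: 1 w.p. 1/16, 2 w.p. 1/8, 3 w.p. 1/8, 4 w.p. 3/16, 6 w.p. 1/8, 8 w.p. 1/8, …
E[payout] = (1/16)·1 + (1/8)·2 + (1/8)·3 + (3/16)·4 + (1/8)·6 + (1/8)·8 + (1/16)·9 + (1/8)·12 + (1/16)·16 = 25/4
Expected profit = 25/4 − 8 = -7/4 ≈ -$1.75

-$1.75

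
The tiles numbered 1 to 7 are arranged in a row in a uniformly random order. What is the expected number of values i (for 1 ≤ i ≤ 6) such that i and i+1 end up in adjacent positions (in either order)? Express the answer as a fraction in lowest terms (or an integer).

For each i ∈ {1,…,6}, let Xᵢ = 1 if i and i+1 are adjacent. P(Xᵢ=1) = 2·(7−1)!/7! = 2/7.
By linearity, E[ΣXᵢ] = (6)·(2/7) = 12/7.

12/7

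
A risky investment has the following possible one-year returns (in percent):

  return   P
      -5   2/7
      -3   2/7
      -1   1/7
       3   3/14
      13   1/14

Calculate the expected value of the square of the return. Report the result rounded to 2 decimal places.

23.86

E[X²] = (2/7)·25 + (2/7)·9 + (1/7)·1 + (3/14)·9 + (1/14)·169
     = 167/7 ≈ 23.86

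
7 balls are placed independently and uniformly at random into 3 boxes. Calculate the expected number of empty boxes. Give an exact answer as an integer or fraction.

Let Xⱼ=1 if box j is empty. P(Xⱼ=1) = ((3-1)/3)^7 = 128/2187.
By linearity, E[#empty] = 3·128/2187 = 128/729.

128/729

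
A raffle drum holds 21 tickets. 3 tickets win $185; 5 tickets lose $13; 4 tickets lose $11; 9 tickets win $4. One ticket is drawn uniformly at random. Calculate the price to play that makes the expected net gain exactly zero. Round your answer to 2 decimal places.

$22.95

E[payout] = (3/21)·185 + (5/21)·(-13) + (4/21)·(-11) + (9/21)·4 = 482/21
Fair fee = E[payout] = 482/21 ≈ $22.95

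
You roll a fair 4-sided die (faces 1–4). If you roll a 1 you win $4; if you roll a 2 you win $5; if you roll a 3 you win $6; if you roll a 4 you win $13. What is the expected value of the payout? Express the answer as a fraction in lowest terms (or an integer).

E[payout] = (1/4)·4 + (1/4)·5 + (1/4)·6 + (1/4)·13 = 7

$7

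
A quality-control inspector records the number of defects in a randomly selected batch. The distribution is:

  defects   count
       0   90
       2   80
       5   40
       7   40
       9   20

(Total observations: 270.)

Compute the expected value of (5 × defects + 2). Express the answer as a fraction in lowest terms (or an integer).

Total = 270, so P(defects=0) = 90/270, etc.
E[5x+2] = (1/3)·2 + (8/27)·12 + (4/27)·27 + (4/27)·37 + (2/27)·47
     = 464/27

464/27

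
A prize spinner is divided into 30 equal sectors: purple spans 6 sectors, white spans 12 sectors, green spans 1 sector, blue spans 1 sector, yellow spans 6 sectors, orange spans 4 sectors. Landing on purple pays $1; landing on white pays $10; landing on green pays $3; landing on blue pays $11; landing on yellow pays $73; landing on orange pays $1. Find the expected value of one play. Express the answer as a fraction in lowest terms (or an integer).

E[payout] = (6/30)·1 + (12/30)·10 + (1/30)·3 + (1/30)·11 + (6/30)·73 + (4/30)·1 = 97/5

97/5 dollars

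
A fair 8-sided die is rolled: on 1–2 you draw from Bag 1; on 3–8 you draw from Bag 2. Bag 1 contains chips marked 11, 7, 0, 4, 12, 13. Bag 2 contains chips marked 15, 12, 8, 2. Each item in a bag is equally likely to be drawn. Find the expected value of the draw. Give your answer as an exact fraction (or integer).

427/48

E[X | Bag 1] = (11 + 7 + 0 + 4 + 12 + 13)/6 = 47/6
E[X | Bag 2] = (15 + 12 + 8 + 2)/4 = 37/4
E[X] = (1/4)·47/6 + (3/4)·37/4 = 427/48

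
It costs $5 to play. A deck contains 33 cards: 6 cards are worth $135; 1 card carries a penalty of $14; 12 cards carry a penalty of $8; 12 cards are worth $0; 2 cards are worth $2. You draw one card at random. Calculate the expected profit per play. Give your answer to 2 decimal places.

$16.33

E[payout] = (6/33)·135 + (1/33)·(-14) + (12/33)·(-8) + (12/33)·0 + (2/33)·2 = 64/3
Expected profit = 64/3 − 5 = 49/3 ≈ $16.33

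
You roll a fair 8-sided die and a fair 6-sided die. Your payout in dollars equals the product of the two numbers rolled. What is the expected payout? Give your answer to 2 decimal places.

$15.75

Distribution of the product of the two numbers rolled: 1 w.p. 1/48, 2 w.p. 1/24, 3 w.p. 1/24, 4 w.p. 1/16, 5 w.p. 1/24, 6 w.p. 1/12, …
E[payout] = (1/48)·1 + (1/24)·2 + (1/24)·3 + (1/16)·4 + (1/24)·5 + (1/12)·6 + (1/48)·7 + (1/16)·8 + (1/48)·9 + (1/24)·10 + (1/12)·12 + (1/48)·14 + (1/24)·15 + (1/24)·16 + (1/24)·18 + (1/24)·20 + (1/48)·21 + (1/16)·24 + (1/48)·25 + (1/48)·28 + (1/24)·30 + (1/48)·32 + (1/48)·35 + (1/48)·36 + (1/48)·40 + (1/48)·42 + (1/48)·48 = 63/4
≈ $15.75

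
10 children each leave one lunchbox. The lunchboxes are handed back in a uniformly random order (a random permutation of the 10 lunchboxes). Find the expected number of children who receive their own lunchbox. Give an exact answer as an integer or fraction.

1

Let Xᵢ = 1 if person i gets their own lunchbox. For each i, P(Xᵢ=1) = 1/10.
By linearity of expectation, E[X₁+…+X_10] = 10·(1/10) = 1.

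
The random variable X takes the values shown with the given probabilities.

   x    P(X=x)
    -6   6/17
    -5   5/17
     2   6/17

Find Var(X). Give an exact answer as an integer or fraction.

E[X] = (6/17)·(-6) + (5/17)·(-5) + (6/17)·2 = -49/17
E[X²] = (6/17)·36 + (5/17)·25 + (6/17)·4 = 365/17
Var(X) = 365/17 − (-49/17)² = 3804/289

3804/289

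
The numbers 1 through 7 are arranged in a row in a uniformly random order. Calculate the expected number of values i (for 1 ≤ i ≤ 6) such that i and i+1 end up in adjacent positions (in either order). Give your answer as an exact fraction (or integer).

12/7

For each i ∈ {1,…,6}, let Xᵢ = 1 if i and i+1 are adjacent. P(Xᵢ=1) = 2·(7−1)!/7! = 2/7.
By linearity, E[ΣXᵢ] = (6)·(2/7) = 12/7.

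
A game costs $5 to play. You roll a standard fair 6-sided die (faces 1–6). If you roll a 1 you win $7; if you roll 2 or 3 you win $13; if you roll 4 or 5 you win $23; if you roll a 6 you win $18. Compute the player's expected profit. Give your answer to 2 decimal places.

$11.17

E[payout] = (1/6)·7 + (1/3)·13 + (1/6)·18 + (1/3)·23 = 97/6
Expected profit = 97/6 − 5 = 67/6 ≈ $11.17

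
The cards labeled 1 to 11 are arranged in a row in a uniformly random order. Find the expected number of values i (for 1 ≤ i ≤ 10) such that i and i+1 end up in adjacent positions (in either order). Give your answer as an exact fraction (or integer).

For each i ∈ {1,…,10}, let Xᵢ = 1 if i and i+1 are adjacent. P(Xᵢ=1) = 2·(11−1)!/11! = 2/11.
By linearity, E[ΣXᵢ] = (10)·(2/11) = 20/11.

20/11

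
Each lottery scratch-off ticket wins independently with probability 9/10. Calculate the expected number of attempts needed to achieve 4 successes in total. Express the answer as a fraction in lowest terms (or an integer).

40/9

By linearity (sum of 4 independent geometric waits), E[trials] = 4/p = 4/(9/10) = 40/9.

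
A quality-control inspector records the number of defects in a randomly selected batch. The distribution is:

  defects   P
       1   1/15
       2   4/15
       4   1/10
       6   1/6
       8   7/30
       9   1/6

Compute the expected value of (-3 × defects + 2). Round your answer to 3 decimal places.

-14.100

E[-3x+2] = (1/15)·(-1) + (4/15)·(-4) + (1/10)·(-10) + (1/6)·(-16) + (7/30)·(-22) + (1/6)·(-25)
     = -141/10 ≈ -14.100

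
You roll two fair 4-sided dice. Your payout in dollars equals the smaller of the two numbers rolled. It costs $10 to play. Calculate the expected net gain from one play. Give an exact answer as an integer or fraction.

-65/8 dollars

Distribution of the smaller of the two numbers rolled: 1 w.p. 7/16, 2 w.p. 5/16, 3 w.p. 3/16, 4 w.p. 1/16
E[payout] = (7/16)·1 + (5/16)·2 + (3/16)·3 + (1/16)·4 = 15/8
Expected profit = 15/8 − 10 = -65/8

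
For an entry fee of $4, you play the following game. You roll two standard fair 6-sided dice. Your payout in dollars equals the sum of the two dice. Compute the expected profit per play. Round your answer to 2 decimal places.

Distribution of the sum of the two dice: 2 w.p. 1/36, 3 w.p. 1/18, 4 w.p. 1/12, 5 w.p. 1/9, 6 w.p. 5/36, 7 w.p. 1/6, …
E[payout] = (1/36)·2 + (1/18)·3 + (1/12)·4 + (1/9)·5 + (5/36)·6 + (1/6)·7 + (5/36)·8 + (1/9)·9 + (1/12)·10 + (1/18)·11 + (1/36)·12 = 7
Expected profit = 7 − 4 = 3 ≈ $3.00

$3.00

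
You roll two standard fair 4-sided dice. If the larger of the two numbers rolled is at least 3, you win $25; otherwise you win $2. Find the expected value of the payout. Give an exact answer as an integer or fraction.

E[payout] = (1/4)·2 + (3/4)·25 = 77/4

77/4 dollars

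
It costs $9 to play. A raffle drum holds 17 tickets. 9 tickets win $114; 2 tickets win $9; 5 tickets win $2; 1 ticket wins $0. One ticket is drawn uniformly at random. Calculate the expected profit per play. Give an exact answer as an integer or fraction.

E[payout] = (9/17)·114 + (2/17)·9 + (5/17)·2 + (1/17)·0 = 62
Expected profit = 62 − 9 = 53

$53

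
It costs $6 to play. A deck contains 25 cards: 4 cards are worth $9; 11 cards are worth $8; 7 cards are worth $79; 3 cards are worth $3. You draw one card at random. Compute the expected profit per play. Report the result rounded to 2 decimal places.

E[payout] = (4/25)·9 + (11/25)·8 + (7/25)·79 + (3/25)·3 = 686/25
Expected profit = 686/25 − 6 = 536/25 ≈ $21.44

$21.44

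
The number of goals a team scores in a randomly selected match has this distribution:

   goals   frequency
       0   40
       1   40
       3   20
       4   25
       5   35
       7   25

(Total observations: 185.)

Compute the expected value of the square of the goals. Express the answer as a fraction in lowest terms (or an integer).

544/37

Total = 185, so P(goals=0) = 40/185, etc.
E[X²] = (8/37)·0 + (8/37)·1 + (4/37)·9 + (5/37)·16 + (7/37)·25 + (5/37)·49
     = 544/37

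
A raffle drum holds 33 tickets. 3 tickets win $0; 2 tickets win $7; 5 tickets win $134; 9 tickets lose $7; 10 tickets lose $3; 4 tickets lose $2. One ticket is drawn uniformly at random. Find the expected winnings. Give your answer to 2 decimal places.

$17.67

E[payout] = (3/33)·0 + (2/33)·7 + (5/33)·134 + (9/33)·(-7) + (10/33)·(-3) + (4/33)·(-2) = 53/3
≈ $17.67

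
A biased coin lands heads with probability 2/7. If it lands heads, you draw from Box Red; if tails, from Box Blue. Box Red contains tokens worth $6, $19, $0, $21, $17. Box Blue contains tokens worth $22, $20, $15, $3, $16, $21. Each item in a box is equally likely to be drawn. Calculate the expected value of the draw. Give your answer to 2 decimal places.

$15.15

E[X | Box Red] = (6 + 19 + 0 + 21 + 17)/5 = 63/5
E[X | Box Blue] = (22 + 20 + 15 + 3 + 16 + 21)/6 = 97/6
E[X] = (2/7)·63/5 + (5/7)·97/6 = 3181/210 ≈ 15.15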